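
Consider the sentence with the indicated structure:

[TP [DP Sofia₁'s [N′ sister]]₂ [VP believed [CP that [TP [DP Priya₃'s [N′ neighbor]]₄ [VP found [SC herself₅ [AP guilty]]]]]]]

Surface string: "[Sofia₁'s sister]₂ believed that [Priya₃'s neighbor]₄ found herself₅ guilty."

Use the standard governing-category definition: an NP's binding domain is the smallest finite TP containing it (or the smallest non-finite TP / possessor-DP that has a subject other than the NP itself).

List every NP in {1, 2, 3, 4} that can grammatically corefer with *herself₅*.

{4}

*herself* is an anaphor, so Principle A applies: it must be bound in its binding domain.
Binding domain of *herself₅*: the embedded TP, whose subject is [Priya₃'s neighbor]₄.
*Sofia₁* does not c-command the anaphor → cannot bind it.
*[Sofia₁'s sister]₂* c-commands the anaphor but is outside its binding domain → cannot satisfy Principle A.
*Priya₃* does not c-command the anaphor → cannot bind it.
*[Priya₃'s neighbor]₄* c-commands the anaphor within its binding domain → licit binder.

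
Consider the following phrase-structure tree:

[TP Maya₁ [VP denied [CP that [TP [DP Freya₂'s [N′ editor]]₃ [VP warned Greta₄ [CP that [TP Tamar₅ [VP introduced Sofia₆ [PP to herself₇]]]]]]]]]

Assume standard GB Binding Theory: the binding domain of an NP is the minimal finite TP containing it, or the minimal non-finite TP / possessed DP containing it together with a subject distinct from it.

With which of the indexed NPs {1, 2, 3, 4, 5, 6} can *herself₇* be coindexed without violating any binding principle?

{5, 6}

*herself* is an anaphor, so Principle A applies: it must be bound in its binding domain.
Binding domain of *herself₇*: the embedded TP, whose subject is Tamar₅.
*Maya₁* c-commands the anaphor but is outside its binding domain → cannot satisfy Principle A.
*Freya₂* does not c-command the anaphor → cannot bind it.
*[Freya₂'s editor]₃* c-commands the anaphor but is outside its binding domain → cannot satisfy Principle A.
*Greta₄* c-commands the anaphor but is outside its binding domain → cannot satisfy Principle A.
*Tamar₅* c-commands the anaphor within its binding domain → licit binder.
*Sofia₆* c-commands the anaphor within its binding domain → licit binder.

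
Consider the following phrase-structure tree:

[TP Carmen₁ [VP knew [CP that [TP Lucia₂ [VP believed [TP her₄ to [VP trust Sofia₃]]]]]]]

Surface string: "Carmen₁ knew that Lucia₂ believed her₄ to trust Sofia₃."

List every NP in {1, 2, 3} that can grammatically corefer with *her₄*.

{1}

*her* is a pronoun, so Principle B applies: it must be free in its binding domain.
Binding domain of *her₄*: the embedded TP, whose subject is Lucia₂.
*Carmen₁* c-commands the pronoun but from outside its binding domain, and is not c-commanded by it → coindexation permitted.
*Lucia₂* c-commands the pronoun within its binding domain → coindexation would violate Principle B.
*Sofia₃*: the pronoun c-commands this R-expression → coindexation would violate Principle C on *Sofia₃*.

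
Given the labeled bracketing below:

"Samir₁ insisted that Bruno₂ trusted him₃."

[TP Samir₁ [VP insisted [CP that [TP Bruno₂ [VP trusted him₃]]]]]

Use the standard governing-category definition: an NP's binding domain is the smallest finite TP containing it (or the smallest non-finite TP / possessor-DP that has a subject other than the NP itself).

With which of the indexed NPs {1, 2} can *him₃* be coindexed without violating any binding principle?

*him* is a pronoun, so Principle B applies: it must be free in its binding domain.
Binding domain of *him₃*: the embedded TP, whose subject is Bruno₂.
*Samir₁* c-commands the pronoun but from outside its binding domain, and is not c-commanded by it → coindexation permitted.
*Bruno₂* c-commands the pronoun within its binding domain → coindexation would violate Principle B.

{1}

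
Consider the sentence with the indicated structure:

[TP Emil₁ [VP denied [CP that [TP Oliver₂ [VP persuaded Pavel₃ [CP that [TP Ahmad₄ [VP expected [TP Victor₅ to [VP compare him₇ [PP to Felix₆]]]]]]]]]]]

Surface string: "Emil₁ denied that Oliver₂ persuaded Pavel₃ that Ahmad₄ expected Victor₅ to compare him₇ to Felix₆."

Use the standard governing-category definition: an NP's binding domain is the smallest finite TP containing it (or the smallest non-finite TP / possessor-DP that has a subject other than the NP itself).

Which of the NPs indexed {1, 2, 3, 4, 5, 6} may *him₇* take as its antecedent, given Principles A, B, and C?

{1, 2, 3, 4}

*him* is a pronoun, so Principle B applies: it must be free in its binding domain.
Binding domain of *him₇*: the embedded TP, whose subject is Victor₅.
*Emil₁* c-commands the pronoun but from outside its binding domain, and is not c-commanded by it → coindexation permitted.
*Oliver₂* c-commands the pronoun but from outside its binding domain, and is not c-commanded by it → coindexation permitted.
*Pavel₃* c-commands the pronoun but from outside its binding domain, and is not c-commanded by it → coindexation permitted.
*Ahmad₄* c-commands the pronoun but from outside its binding domain, and is not c-commanded by it → coindexation permitted.
*Victor₅* c-commands the pronoun within its binding domain → coindexation would violate Principle B.
*Felix₆*: the pronoun c-commands this R-expression → coindexation would violate Principle C on *Felix₆*.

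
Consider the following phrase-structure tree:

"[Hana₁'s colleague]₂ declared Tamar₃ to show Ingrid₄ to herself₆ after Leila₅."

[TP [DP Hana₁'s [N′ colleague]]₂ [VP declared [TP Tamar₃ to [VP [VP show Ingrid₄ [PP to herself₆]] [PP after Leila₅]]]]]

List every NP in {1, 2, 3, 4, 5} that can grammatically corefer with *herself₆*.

{3, 4}

*herself* is an anaphor, so Principle A applies: it must be bound in its binding domain.
Binding domain of *herself₆*: the embedded TP, whose subject is Tamar₃.
*Hana₁* does not c-command the anaphor → cannot bind it.
*[Hana₁'s colleague]₂* c-commands the anaphor but is outside its binding domain → cannot satisfy Principle A.
*Tamar₃* c-commands the anaphor within its binding domain → licit binder.
*Ingrid₄* c-commands the anaphor within its binding domain → licit binder.
*Leila₅* does not c-command the anaphor → cannot bind it.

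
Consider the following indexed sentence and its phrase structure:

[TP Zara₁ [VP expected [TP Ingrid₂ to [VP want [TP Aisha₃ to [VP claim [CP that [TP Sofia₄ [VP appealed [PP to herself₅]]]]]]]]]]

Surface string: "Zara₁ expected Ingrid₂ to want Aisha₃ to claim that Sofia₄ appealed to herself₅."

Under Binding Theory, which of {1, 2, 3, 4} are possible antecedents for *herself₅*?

*herself* is an anaphor, so Principle A applies: it must be bound in its binding domain.
Binding domain of *herself₅*: the embedded TP, whose subject is Sofia₄.
*Zara₁* c-commands the anaphor but is outside its binding domain → cannot satisfy Principle A.
*Ingrid₂* c-commands the anaphor but is outside its binding domain → cannot satisfy Principle A.
*Aisha₃* c-commands the anaphor but is outside its binding domain → cannot satisfy Principle A.
*Sofia₄* c-commands the anaphor within its binding domain → licit binder.

{4}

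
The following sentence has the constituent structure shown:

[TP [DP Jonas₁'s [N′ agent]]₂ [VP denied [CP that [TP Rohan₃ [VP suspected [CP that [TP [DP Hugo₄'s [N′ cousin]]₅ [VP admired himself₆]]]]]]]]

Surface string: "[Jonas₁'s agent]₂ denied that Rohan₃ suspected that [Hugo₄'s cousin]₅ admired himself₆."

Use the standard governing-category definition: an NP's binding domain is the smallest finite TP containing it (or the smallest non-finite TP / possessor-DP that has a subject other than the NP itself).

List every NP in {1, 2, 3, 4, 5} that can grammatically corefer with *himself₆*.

{5}

*himself* is an anaphor, so Principle A applies: it must be bound in its binding domain.
Binding domain of *himself₆*: the embedded TP, whose subject is [Hugo₄'s cousin]₅.
*Jonas₁* does not c-command the anaphor → cannot bind it.
*[Jonas₁'s agent]₂* c-commands the anaphor but is outside its binding domain → cannot satisfy Principle A.
*Rohan₃* c-commands the anaphor but is outside its binding domain → cannot satisfy Principle A.
*Hugo₄* does not c-command the anaphor → cannot bind it.
*[Hugo₄'s cousin]₅* c-commands the anaphor within its binding domain → licit binder.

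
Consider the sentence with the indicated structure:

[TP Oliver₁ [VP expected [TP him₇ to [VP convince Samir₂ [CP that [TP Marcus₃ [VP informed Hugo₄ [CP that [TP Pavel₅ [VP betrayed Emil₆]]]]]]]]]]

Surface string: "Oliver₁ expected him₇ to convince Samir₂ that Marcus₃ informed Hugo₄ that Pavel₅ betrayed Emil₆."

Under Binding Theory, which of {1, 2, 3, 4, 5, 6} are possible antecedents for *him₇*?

*him* is a pronoun, so Principle B applies: it must be free in its binding domain.
Binding domain of *him₇*: the matrix TP, whose subject is Oliver₁.
*Oliver₁* c-commands the pronoun within its binding domain → coindexation would violate Principle B.
*Samir₂*: the pronoun c-commands this R-expression → coindexation would violate Principle C on *Samir₂*.
*Marcus₃*: the pronoun c-commands this R-expression → coindexation would violate Principle C on *Marcus₃*.
*Hugo₄*: the pronoun c-commands this R-expression → coindexation would violate Principle C on *Hugo₄*.
*Pavel₅*: the pronoun c-commands this R-expression → coindexation would violate Principle C on *Pavel₅*.
*Emil₆*: the pronoun c-commands this R-expression → coindexation would violate Principle C on *Emil₆*.

none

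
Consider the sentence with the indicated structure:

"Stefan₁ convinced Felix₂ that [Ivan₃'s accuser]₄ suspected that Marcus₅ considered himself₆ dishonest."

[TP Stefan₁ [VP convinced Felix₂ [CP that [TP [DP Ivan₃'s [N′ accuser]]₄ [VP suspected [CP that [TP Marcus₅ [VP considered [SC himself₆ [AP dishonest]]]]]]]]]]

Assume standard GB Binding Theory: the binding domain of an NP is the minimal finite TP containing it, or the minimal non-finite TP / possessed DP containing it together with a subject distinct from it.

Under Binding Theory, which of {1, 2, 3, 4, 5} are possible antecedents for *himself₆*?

{5}

*himself* is an anaphor, so Principle A applies: it must be bound in its binding domain.
Binding domain of *himself₆*: the embedded TP, whose subject is Marcus₅.
*Stefan₁* c-commands the anaphor but is outside its binding domain → cannot satisfy Principle A.
*Felix₂* c-commands the anaphor but is outside its binding domain → cannot satisfy Principle A.
*Ivan₃* does not c-command the anaphor → cannot bind it.
*[Ivan₃'s accuser]₄* c-commands the anaphor but is outside its binding domain → cannot satisfy Principle A.
*Marcus₅* c-commands the anaphor within its binding domain → licit binder.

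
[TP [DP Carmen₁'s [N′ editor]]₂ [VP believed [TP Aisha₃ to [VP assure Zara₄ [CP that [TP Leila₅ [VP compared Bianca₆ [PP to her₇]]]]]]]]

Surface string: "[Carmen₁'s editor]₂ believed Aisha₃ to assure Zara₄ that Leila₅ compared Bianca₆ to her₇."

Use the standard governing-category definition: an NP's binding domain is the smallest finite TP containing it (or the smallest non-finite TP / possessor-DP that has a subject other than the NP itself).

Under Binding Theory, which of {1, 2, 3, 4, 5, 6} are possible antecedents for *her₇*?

{1, 2, 3, 4}

*her* is a pronoun, so Principle B applies: it must be free in its binding domain.
Binding domain of *her₇*: the embedded TP, whose subject is Leila₅.
*Carmen₁* and the pronoun do not c-command one another → neither Principle B nor Principle C is at stake; coindexation permitted.
*[Carmen₁'s editor]₂* c-commands the pronoun but from outside its binding domain, and is not c-commanded by it → coindexation permitted.
*Aisha₃* c-commands the pronoun but from outside its binding domain, and is not c-commanded by it → coindexation permitted.
*Zara₄* c-commands the pronoun but from outside its binding domain, and is not c-commanded by it → coindexation permitted.
*Leila₅* c-commands the pronoun within its binding domain → coindexation would violate Principle B.
*Bianca₆* c-commands the pronoun within its binding domain → coindexation would violate Principle B.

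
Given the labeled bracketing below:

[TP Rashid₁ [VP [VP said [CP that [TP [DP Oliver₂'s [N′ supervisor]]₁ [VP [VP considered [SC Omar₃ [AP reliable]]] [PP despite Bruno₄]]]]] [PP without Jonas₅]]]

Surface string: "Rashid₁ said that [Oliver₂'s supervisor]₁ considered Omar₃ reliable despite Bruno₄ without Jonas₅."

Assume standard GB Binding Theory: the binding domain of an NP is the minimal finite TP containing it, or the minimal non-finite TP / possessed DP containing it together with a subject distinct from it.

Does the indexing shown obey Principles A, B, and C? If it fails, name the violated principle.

The two coindexed NPs are *[Oliver₂'s supervisor]₁* and *Rashid₁*.
*[Oliver₂'s supervisor]₁* is an R-expression. Principle C requires it to be free everywhere.
*Rashid₁* c-commands it and carries the same index.
The R-expression is bound → Principle C violation.

Principle C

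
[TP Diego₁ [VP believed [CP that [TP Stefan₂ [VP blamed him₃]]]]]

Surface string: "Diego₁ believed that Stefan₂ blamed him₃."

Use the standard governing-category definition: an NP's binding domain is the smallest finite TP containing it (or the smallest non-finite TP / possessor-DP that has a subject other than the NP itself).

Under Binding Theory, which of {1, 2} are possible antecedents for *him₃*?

{1}

*him* is a pronoun, so Principle B applies: it must be free in its binding domain.
Binding domain of *him₃*: the embedded TP, whose subject is Stefan₂.
*Diego₁* c-commands the pronoun but from outside its binding domain, and is not c-commanded by it → coindexation permitted.
*Stefan₂* c-commands the pronoun within its binding domain → coindexation would violate Principle B.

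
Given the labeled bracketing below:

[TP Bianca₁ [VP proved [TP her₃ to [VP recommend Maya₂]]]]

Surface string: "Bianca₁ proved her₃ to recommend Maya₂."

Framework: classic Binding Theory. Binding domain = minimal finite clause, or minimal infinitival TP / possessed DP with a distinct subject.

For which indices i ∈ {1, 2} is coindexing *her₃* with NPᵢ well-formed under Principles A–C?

none

*her* is a pronoun, so Principle B applies: it must be free in its binding domain.
Binding domain of *her₃*: the matrix TP, whose subject is Bianca₁.
*Bianca₁* c-commands the pronoun within its binding domain → coindexation would violate Principle B.
*Maya₂*: the pronoun c-commands this R-expression → coindexation would violate Principle C on *Maya₂*.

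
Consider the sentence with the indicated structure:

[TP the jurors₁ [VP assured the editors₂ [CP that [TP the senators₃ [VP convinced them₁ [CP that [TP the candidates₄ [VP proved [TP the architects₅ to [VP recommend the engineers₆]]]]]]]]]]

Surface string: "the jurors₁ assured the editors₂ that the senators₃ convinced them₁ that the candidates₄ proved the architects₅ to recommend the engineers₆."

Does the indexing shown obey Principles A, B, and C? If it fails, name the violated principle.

The two coindexed NPs are *the jurors₁* and *them₁*.
*them₁* is a pronoun; its binding domain is the embedded TP, whose subject is the senators₃. Within that domain it is c-commanded only by *the senators₃*, which carries a different index — the pronoun is free locally, so Principle B holds.
*the jurors₁* is an R-expression; *them₁* does not c-command it, and no other NP shares its index, so Principle C is satisfied.
All principles are respected.

grammatical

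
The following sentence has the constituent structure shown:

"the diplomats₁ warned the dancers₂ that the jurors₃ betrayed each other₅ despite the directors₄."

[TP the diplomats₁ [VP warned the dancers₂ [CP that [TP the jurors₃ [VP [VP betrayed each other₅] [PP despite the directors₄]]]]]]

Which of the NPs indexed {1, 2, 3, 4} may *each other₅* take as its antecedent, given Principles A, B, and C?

*each other* is an anaphor, so Principle A applies: it must be bound in its binding domain.
Binding domain of *each other₅*: the embedded TP, whose subject is the jurors₃.
*the diplomats₁* c-commands the anaphor but is outside its binding domain → cannot satisfy Principle A.
*the dancers₂* c-commands the anaphor but is outside its binding domain → cannot satisfy Principle A.
*the jurors₃* c-commands the anaphor within its binding domain → licit binder.
*the directors₄* does not c-command the anaphor → cannot bind it.

{3}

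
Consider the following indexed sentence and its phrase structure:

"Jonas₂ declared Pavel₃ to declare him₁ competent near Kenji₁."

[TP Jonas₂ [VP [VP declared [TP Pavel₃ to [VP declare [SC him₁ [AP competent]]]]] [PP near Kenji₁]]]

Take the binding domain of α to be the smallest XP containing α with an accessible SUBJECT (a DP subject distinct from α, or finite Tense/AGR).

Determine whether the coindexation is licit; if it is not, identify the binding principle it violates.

The two coindexed NPs are *Kenji₁* and *him₁*.
*him₁* is a pronoun; its binding domain is the embedded TP, whose subject is Pavel₃. Within that domain it is c-commanded only by *Pavel₃*, which carries a different index — the pronoun is free locally, so Principle B holds.
*Kenji₁* is an R-expression; *him₁* does not c-command it, and no other NP shares its index, so Principle C is satisfied.
All principles are respected.

grammatical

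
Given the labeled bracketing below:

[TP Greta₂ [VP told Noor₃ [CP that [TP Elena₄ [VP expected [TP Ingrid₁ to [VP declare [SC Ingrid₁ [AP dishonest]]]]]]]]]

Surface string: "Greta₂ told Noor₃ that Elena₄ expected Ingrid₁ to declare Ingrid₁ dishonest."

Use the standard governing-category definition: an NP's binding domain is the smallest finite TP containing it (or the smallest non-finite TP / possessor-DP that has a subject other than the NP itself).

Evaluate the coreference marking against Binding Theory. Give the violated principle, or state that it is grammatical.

The two coindexed NPs are *Ingrid₁* (the higher occurrence) and *Ingrid₁* (the lower occurrence).
*Ingrid₁* (the lower occurrence) is an R-expression. Principle C requires it to be free everywhere.
*Ingrid₁* (the higher occurrence) c-commands it and carries the same index.
The R-expression is bound → Principle C violation.

Principle C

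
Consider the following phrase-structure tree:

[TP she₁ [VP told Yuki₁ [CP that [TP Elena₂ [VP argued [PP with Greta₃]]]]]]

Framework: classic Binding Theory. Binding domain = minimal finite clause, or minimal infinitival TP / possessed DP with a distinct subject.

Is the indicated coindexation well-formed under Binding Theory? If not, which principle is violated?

Principle C

The two coindexed NPs are *she₁* and *Yuki₁*.
*Yuki₁* is an R-expression. Principle C requires it to be free everywhere.
*she₁* c-commands it and carries the same index.
The R-expression is bound → Principle C violation.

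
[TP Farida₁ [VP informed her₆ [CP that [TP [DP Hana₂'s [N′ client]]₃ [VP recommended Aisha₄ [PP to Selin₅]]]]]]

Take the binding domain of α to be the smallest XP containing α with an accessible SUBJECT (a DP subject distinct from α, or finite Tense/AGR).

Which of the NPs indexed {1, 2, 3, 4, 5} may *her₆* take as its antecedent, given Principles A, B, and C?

none

*her* is a pronoun, so Principle B applies: it must be free in its binding domain.
Binding domain of *her₆*: the matrix TP, whose subject is Farida₁.
*Farida₁* c-commands the pronoun within its binding domain → coindexation would violate Principle B.
*Hana₂*: the pronoun c-commands this R-expression → coindexation would violate Principle C on *Hana₂*.
*[Hana₂'s client]₃*: the pronoun c-commands this R-expression → coindexation would violate Principle C on *[Hana₂'s client]₃*.
*Aisha₄*: the pronoun c-commands this R-expression → coindexation would violate Principle C on *Aisha₄*.
*Selin₅*: the pronoun c-commands this R-expression → coindexation would violate Principle C on *Selin₅*.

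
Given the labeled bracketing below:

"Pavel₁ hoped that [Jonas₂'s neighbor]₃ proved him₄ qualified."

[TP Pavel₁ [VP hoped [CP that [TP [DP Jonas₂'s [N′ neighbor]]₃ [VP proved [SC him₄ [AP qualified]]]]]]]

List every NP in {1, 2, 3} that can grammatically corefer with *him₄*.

*him* is a pronoun, so Principle B applies: it must be free in its binding domain.
Binding domain of *him₄*: the embedded TP, whose subject is [Jonas₂'s neighbor]₃.
*Pavel₁* c-commands the pronoun but from outside its binding domain, and is not c-commanded by it → coindexation permitted.
*Jonas₂* and the pronoun do not c-command one another → neither Principle B nor Principle C is at stake; coindexation permitted.
*[Jonas₂'s neighbor]₃* c-commands the pronoun within its binding domain → coindexation would violate Principle B.

{1, 2}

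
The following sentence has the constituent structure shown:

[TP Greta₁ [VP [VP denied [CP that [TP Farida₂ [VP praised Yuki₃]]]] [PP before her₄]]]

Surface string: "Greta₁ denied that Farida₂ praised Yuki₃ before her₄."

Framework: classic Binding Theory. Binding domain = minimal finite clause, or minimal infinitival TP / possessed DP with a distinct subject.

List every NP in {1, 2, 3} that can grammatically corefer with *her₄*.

{2, 3}

*her* is a pronoun, so Principle B applies: it must be free in its binding domain.
Binding domain of *her₄*: the matrix TP, whose subject is Greta₁.
*Greta₁* c-commands the pronoun within its binding domain → coindexation would violate Principle B.
*Farida₂* and the pronoun do not c-command one another → neither Principle B nor Principle C is at stake; coindexation permitted.
*Yuki₃* and the pronoun do not c-command one another → neither Principle B nor Principle C is at stake; coindexation permitted.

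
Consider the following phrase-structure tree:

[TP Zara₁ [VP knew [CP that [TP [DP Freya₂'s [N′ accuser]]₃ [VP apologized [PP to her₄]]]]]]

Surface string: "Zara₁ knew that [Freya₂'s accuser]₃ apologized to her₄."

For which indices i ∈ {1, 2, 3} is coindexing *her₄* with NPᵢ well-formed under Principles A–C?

*her* is a pronoun, so Principle B applies: it must be free in its binding domain.
Binding domain of *her₄*: the embedded TP, whose subject is [Freya₂'s accuser]₃.
*Zara₁* c-commands the pronoun but from outside its binding domain, and is not c-commanded by it → coindexation permitted.
*Freya₂* and the pronoun do not c-command one another → neither Principle B nor Principle C is at stake; coindexation permitted.
*[Freya₂'s accuser]₃* c-commands the pronoun within its binding domain → coindexation would violate Principle B.

{1, 2}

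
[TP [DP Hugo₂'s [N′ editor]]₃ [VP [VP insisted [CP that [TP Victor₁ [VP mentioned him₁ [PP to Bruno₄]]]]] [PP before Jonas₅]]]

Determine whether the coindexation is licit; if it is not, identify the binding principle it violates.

The two coindexed NPs are *Victor₁* and *him₁*.
*him₁* is a pronoun. Its binding domain is the embedded TP, whose subject is Victor₁.
*Victor₁* c-commands it within that domain and carries the same index.
The pronoun is locally bound → Principle B violation.

Principle B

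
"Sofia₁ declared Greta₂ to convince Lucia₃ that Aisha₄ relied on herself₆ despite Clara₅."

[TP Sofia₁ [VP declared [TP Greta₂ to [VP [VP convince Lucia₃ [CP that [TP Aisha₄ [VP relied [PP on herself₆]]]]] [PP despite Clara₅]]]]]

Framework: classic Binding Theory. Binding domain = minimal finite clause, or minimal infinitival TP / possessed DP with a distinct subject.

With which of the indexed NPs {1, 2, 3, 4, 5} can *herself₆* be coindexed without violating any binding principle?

{4}

*herself* is an anaphor, so Principle A applies: it must be bound in its binding domain.
Binding domain of *herself₆*: the embedded TP, whose subject is Aisha₄.
*Sofia₁* c-commands the anaphor but is outside its binding domain → cannot satisfy Principle A.
*Greta₂* c-commands the anaphor but is outside its binding domain → cannot satisfy Principle A.
*Lucia₃* c-commands the anaphor but is outside its binding domain → cannot satisfy Principle A.
*Aisha₄* c-commands the anaphor within its binding domain → licit binder.
*Clara₅* does not c-command the anaphor → cannot bind it.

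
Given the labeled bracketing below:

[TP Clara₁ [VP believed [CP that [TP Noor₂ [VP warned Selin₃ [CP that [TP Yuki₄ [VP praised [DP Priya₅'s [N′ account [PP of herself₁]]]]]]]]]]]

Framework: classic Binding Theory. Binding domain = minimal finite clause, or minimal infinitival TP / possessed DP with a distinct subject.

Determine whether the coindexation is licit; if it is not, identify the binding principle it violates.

Principle A

The two coindexed NPs are *Clara₁* and *herself₁*.
*herself₁* is an anaphor. Principle A requires it to be bound within its binding domain — the possessed DP, whose subject is Priya₅.
Within that domain it is c-commanded by *Priya₅*, which does not share its index.
*Clara₁* does c-command the anaphor, but from outside its binding domain.
The anaphor is unbound in its domain → Principle A violation.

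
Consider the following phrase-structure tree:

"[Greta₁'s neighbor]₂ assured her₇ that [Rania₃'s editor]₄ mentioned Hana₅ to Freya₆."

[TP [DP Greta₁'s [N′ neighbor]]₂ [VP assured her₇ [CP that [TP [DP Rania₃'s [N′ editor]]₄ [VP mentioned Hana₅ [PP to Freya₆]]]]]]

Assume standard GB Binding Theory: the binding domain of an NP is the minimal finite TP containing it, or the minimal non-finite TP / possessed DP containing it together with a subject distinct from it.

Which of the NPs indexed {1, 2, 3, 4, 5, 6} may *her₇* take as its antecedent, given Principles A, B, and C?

{1}

*her* is a pronoun, so Principle B applies: it must be free in its binding domain.
Binding domain of *her₇*: the matrix TP, whose subject is [Greta₁'s neighbor]₂.
*Greta₁* and the pronoun do not c-command one another → neither Principle B nor Principle C is at stake; coindexation permitted.
*[Greta₁'s neighbor]₂* c-commands the pronoun within its binding domain → coindexation would violate Principle B.
*Rania₃*: the pronoun c-commands this R-expression → coindexation would violate Principle C on *Rania₃*.
*[Rania₃'s editor]₄*: the pronoun c-commands this R-expression → coindexation would violate Principle C on *[Rania₃'s editor]₄*.
*Hana₅*: the pronoun c-commands this R-expression → coindexation would violate Principle C on *Hana₅*.
*Freya₆*: the pronoun c-commands this R-expression → coindexation would violate Principle C on *Freya₆*.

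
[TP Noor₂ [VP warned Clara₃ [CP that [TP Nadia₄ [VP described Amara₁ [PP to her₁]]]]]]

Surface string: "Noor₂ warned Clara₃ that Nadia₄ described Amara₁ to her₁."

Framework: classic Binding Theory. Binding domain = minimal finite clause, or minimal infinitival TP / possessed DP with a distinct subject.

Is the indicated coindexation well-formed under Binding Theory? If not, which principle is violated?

The two coindexed NPs are *Amara₁* and *her₁*.
*her₁* is a pronoun. Its binding domain is the embedded TP, whose subject is Nadia₄.
*Amara₁* c-commands it within that domain and carries the same index.
The pronoun is locally bound → Principle B violation.

Principle B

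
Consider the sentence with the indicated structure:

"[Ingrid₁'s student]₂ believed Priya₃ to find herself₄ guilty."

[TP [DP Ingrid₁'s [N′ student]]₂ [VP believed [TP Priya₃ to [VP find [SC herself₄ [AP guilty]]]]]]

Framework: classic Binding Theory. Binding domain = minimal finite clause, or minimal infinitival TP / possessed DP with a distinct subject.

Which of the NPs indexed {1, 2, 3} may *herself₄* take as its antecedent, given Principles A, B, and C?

{3}

*herself* is an anaphor, so Principle A applies: it must be bound in its binding domain.
Binding domain of *herself₄*: the embedded TP, whose subject is Priya₃.
*Ingrid₁* does not c-command the anaphor → cannot bind it.
*[Ingrid₁'s student]₂* c-commands the anaphor but is outside its binding domain → cannot satisfy Principle A.
*Priya₃* c-commands the anaphor within its binding domain → licit binder.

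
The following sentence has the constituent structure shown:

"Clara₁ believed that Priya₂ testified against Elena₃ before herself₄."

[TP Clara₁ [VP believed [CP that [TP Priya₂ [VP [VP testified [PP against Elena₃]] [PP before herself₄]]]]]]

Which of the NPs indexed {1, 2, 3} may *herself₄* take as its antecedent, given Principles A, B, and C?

{2}

*herself* is an anaphor, so Principle A applies: it must be bound in its binding domain.
Binding domain of *herself₄*: the embedded TP, whose subject is Priya₂.
*Clara₁* c-commands the anaphor but is outside its binding domain → cannot satisfy Principle A.
*Priya₂* c-commands the anaphor within its binding domain → licit binder.
*Elena₃* does not c-command the anaphor → cannot bind it.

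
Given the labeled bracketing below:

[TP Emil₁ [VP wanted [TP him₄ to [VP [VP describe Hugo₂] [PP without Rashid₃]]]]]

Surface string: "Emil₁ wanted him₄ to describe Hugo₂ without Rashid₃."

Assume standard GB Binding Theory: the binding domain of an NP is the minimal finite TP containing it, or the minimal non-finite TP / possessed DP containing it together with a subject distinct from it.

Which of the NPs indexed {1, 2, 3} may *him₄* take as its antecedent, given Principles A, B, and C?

none

*him* is a pronoun, so Principle B applies: it must be free in its binding domain.
Binding domain of *him₄*: the matrix TP, whose subject is Emil₁.
*Emil₁* c-commands the pronoun within its binding domain → coindexation would violate Principle B.
*Hugo₂*: the pronoun c-commands this R-expression → coindexation would violate Principle C on *Hugo₂*.
*Rashid₃*: the pronoun c-commands this R-expression → coindexation would violate Principle C on *Rashid₃*.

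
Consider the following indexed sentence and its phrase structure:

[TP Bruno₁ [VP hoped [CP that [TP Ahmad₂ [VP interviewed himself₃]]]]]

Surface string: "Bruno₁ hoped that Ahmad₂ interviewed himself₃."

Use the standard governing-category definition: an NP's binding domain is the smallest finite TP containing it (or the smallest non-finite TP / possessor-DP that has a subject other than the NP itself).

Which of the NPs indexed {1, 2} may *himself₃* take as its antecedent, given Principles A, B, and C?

{2}

*himself* is an anaphor, so Principle A applies: it must be bound in its binding domain.
Binding domain of *himself₃*: the embedded TP, whose subject is Ahmad₂.
*Bruno₁* c-commands the anaphor but is outside its binding domain → cannot satisfy Principle A.
*Ahmad₂* c-commands the anaphor within its binding domain → licit binder.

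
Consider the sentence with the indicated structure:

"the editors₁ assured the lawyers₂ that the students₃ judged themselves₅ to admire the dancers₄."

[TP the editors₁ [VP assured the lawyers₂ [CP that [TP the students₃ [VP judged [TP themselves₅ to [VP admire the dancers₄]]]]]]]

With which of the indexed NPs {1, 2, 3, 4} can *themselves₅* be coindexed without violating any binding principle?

*themselves* is an anaphor, so Principle A applies: it must be bound in its binding domain.
Binding domain of *themselves₅*: the embedded TP, whose subject is the students₃.
*the editors₁* c-commands the anaphor but is outside its binding domain → cannot satisfy Principle A.
*the lawyers₂* c-commands the anaphor but is outside its binding domain → cannot satisfy Principle A.
*the students₃* c-commands the anaphor within its binding domain → licit binder.
*the dancers₄* does not c-command the anaphor → cannot bind it.

{3}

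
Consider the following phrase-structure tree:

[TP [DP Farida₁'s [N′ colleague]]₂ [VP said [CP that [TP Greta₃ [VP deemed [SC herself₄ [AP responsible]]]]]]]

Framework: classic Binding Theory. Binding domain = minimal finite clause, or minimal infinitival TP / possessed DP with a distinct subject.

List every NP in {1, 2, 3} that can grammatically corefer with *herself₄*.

*herself* is an anaphor, so Principle A applies: it must be bound in its binding domain.
Binding domain of *herself₄*: the embedded TP, whose subject is Greta₃.
*Farida₁* does not c-command the anaphor → cannot bind it.
*[Farida₁'s colleague]₂* c-commands the anaphor but is outside its binding domain → cannot satisfy Principle A.
*Greta₃* c-commands the anaphor within its binding domain → licit binder.

{3}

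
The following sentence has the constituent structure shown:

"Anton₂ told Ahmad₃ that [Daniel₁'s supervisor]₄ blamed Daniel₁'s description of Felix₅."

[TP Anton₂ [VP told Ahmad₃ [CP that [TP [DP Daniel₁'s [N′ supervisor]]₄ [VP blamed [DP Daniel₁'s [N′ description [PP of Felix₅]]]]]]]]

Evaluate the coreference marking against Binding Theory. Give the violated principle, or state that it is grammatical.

The two coindexed NPs are *Daniel₁* and *Daniel₁*.
*Daniel₁* is an R-expression; no coindexed NP c-commands it, so Principle C holds.
*Daniel₁* is an R-expression; *Daniel₁* does not c-command it, and no other NP shares its index, so Principle C is satisfied.
All principles are respected.

grammatical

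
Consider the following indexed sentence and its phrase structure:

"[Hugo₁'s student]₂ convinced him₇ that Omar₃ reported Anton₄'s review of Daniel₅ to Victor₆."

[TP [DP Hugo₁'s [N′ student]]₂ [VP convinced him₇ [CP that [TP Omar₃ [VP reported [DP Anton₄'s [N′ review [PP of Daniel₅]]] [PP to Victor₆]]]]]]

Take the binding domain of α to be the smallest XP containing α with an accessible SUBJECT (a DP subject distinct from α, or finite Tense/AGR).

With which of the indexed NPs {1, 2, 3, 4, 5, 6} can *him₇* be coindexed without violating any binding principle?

{1}

*him* is a pronoun, so Principle B applies: it must be free in its binding domain.
Binding domain of *him₇*: the matrix TP, whose subject is [Hugo₁'s student]₂.
*Hugo₁* and the pronoun do not c-command one another → neither Principle B nor Principle C is at stake; coindexation permitted.
*[Hugo₁'s student]₂* c-commands the pronoun within its binding domain → coindexation would violate Principle B.
*Omar₃*: the pronoun c-commands this R-expression → coindexation would violate Principle C on *Omar₃*.
*Anton₄*: the pronoun c-commands this R-expression → coindexation would violate Principle C on *Anton₄*.
*Daniel₅*: the pronoun c-commands this R-expression → coindexation would violate Principle C on *Daniel₅*.
*Victor₆*: the pronoun c-commands this R-expression → coindexation would violate Principle C on *Victor₆*.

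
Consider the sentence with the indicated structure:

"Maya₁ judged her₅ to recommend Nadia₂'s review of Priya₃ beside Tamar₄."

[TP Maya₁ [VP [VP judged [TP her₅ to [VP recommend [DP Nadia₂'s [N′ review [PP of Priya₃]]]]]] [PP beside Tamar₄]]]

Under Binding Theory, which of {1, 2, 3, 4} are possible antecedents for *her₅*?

*her* is a pronoun, so Principle B applies: it must be free in its binding domain.
Binding domain of *her₅*: the matrix TP, whose subject is Maya₁.
*Maya₁* c-commands the pronoun within its binding domain → coindexation would violate Principle B.
*Nadia₂*: the pronoun c-commands this R-expression → coindexation would violate Principle C on *Nadia₂*.
*Priya₃*: the pronoun c-commands this R-expression → coindexation would violate Principle C on *Priya₃*.
*Tamar₄* and the pronoun do not c-command one another → neither Principle B nor Principle C is at stake; coindexation permitted.

{4}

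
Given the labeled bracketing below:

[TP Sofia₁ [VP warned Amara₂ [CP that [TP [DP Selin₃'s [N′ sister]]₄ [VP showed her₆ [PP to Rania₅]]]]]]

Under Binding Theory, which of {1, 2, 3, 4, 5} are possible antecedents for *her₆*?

{1, 2, 3}

*her* is a pronoun, so Principle B applies: it must be free in its binding domain.
Binding domain of *her₆*: the embedded TP, whose subject is [Selin₃'s sister]₄.
*Sofia₁* c-commands the pronoun but from outside its binding domain, and is not c-commanded by it → coindexation permitted.
*Amara₂* c-commands the pronoun but from outside its binding domain, and is not c-commanded by it → coindexation permitted.
*Selin₃* and the pronoun do not c-command one another → neither Principle B nor Principle C is at stake; coindexation permitted.
*[Selin₃'s sister]₄* c-commands the pronoun within its binding domain → coindexation would violate Principle B.
*Rania₅*: the pronoun c-commands this R-expression → coindexation would violate Principle C on *Rania₅*.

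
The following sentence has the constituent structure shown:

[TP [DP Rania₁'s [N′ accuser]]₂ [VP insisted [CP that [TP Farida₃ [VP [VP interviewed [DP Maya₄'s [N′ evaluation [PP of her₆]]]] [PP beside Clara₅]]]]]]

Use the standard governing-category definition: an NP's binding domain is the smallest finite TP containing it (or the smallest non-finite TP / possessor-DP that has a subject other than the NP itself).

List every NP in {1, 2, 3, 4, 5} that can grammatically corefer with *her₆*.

*her* is a pronoun, so Principle B applies: it must be free in its binding domain.
Binding domain of *her₆*: the possessed DP, whose subject is Maya₄.
*Rania₁* and the pronoun do not c-command one another → neither Principle B nor Principle C is at stake; coindexation permitted.
*[Rania₁'s accuser]₂* c-commands the pronoun but from outside its binding domain, and is not c-commanded by it → coindexation permitted.
*Farida₃* c-commands the pronoun but from outside its binding domain, and is not c-commanded by it → coindexation permitted.
*Maya₄* c-commands the pronoun within its binding domain → coindexation would violate Principle B.
*Clara₅* and the pronoun do not c-command one another → neither Principle B nor Principle C is at stake; coindexation permitted.

{1, 2, 3, 5}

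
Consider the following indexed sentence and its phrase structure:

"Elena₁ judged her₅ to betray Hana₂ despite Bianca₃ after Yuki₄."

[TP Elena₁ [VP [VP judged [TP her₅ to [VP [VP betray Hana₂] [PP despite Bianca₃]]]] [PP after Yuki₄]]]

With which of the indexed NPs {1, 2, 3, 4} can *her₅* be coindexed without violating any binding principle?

{4}

*her* is a pronoun, so Principle B applies: it must be free in its binding domain.
Binding domain of *her₅*: the matrix TP, whose subject is Elena₁.
*Elena₁* c-commands the pronoun within its binding domain → coindexation would violate Principle B.
*Hana₂*: the pronoun c-commands this R-expression → coindexation would violate Principle C on *Hana₂*.
*Bianca₃*: the pronoun c-commands this R-expression → coindexation would violate Principle C on *Bianca₃*.
*Yuki₄* and the pronoun do not c-command one another → neither Principle B nor Principle C is at stake; coindexation permitted.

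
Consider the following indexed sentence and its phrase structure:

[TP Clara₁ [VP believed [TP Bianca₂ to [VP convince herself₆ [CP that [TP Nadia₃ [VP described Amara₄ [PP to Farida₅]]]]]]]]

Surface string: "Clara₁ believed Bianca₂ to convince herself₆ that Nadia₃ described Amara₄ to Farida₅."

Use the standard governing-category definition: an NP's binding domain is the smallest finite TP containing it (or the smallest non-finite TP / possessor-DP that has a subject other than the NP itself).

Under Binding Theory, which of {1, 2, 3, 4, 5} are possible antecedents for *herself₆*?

*herself* is an anaphor, so Principle A applies: it must be bound in its binding domain.
Binding domain of *herself₆*: the embedded TP, whose subject is Bianca₂.
*Clara₁* c-commands the anaphor but is outside its binding domain → cannot satisfy Principle A.
*Bianca₂* c-commands the anaphor within its binding domain → licit binder.
*Nadia₃* does not c-command the anaphor → cannot bind it.
*Amara₄* does not c-command the anaphor → cannot bind it.
*Farida₅* does not c-command the anaphor → cannot bind it.

{2}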